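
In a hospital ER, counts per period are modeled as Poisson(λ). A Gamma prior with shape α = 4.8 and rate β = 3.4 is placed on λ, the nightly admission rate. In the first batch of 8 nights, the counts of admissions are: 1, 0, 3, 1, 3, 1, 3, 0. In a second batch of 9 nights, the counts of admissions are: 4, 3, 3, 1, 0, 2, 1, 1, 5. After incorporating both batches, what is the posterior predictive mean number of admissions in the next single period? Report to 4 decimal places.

1.8039

With a Gamma(shape α, rate β) prior, the Poisson likelihood is conjugate: the posterior is Gamma(α + ΣXᵢ, β + n).
Batch 1: sum of counts S = 12 over n = 8 nights.
After batch 1: Gamma(α+S, β+n) = Gamma(4.8+12, 3.4+8) = Gamma(16.8, 11.4).
Batch 2: sum of counts S = 20 over n = 9 nights.
After batch 2: Gamma(α+S, β+n) = Gamma(16.8+20, 11.4+9) = Gamma(36.8, 20.4).
The predictive distribution for one future period is NegBinom with mean α/β = 1.8039.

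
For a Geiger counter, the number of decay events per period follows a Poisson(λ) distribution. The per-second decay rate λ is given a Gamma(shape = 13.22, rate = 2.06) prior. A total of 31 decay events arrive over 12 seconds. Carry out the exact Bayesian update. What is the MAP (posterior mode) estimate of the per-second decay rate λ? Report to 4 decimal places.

With a Gamma(shape α, rate β) prior, the Poisson likelihood is conjugate: the posterior is Gamma(α + ΣXᵢ, β + n).
Posterior: Gamma(α+S, β+n) = Gamma(13.22+31, 2.06+12) = Gamma(44.22, 14.06).
Mode of Gamma(α,β) for α≥1 is (α−1)/β = 43.22/14.06 = 3.0740.

3.0740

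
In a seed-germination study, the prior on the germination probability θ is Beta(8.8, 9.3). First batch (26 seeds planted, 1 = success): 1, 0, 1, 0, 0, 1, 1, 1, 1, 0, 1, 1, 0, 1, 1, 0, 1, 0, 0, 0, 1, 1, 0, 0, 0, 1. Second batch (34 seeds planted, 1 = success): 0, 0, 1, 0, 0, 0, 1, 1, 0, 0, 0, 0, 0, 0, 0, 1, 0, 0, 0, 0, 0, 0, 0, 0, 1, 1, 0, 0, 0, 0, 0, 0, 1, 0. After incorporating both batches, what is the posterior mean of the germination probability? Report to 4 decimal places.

The Beta prior is conjugate to a Binomial/Bernoulli likelihood; the update adds successes to α and failures to β.
After batch 1: Beta(8.8+14, 9.3+12) = Beta(22.8, 21.3).
After batch 2: Beta(22.8+7, 21.3+27) = Beta(29.8, 48.3).
Posterior mean = α/(α+β) = 29.8/78.1 = 0.3816.

0.3816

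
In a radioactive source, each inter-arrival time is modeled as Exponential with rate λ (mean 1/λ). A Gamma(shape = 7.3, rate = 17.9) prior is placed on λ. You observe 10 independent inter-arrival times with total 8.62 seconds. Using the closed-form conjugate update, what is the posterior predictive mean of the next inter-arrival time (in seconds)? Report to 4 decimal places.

With a Gamma(shape α, rate β) prior on the exponential rate λ, the posterior after n observations with total T = Σxᵢ is Gamma(α+n, β+T).
Posterior: Gamma(7.3+10, 17.9+8.62) = Gamma(17.3, 26.52).
The predictive distribution for the next observation is Lomax; its mean is β/(α−1) = 26.52/16.3 = 1.6270.

1.6270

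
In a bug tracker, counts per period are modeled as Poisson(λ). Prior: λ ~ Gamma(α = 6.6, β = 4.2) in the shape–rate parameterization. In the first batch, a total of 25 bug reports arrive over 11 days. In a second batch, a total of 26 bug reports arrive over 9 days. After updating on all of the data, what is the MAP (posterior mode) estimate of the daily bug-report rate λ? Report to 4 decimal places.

With a Gamma(shape α, rate β) prior, the Poisson likelihood is conjugate: the posterior is Gamma(α + ΣXᵢ, β + n).
After batch 1: Gamma(α+S, β+n) = Gamma(6.6+25, 4.2+11) = Gamma(31.6, 15.2).
After batch 2: Gamma(α+S, β+n) = Gamma(31.6+26, 15.2+9) = Gamma(57.6, 24.2).
Mode of Gamma(α,β) for α≥1 is (α−1)/β = 56.6/24.2 = 2.3388.

2.3388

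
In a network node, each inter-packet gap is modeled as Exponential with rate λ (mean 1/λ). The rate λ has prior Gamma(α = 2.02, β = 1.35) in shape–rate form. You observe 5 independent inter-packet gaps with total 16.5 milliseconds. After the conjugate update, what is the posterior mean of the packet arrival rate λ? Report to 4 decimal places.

With a Gamma(shape α, rate β) prior on the exponential rate λ, the posterior after n observations with total T = Σxᵢ is Gamma(α+n, β+T).
Posterior: Gamma(2.02+5, 1.35+16.5) = Gamma(7.02, 17.85).
Posterior mean of λ = α/β = 7.02/17.85 = 0.3933.

0.3933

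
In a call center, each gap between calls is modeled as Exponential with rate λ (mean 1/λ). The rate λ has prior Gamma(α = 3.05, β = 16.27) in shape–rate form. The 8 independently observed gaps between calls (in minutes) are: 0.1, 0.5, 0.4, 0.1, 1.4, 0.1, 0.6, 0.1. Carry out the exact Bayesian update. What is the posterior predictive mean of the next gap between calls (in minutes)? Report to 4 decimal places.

With a Gamma(shape α, rate β) prior on the exponential rate λ, the posterior after n observations with total T = Σxᵢ is Gamma(α+n, β+T).
Sum of observations T = 3.3 minutes; n = 8.
Posterior: Gamma(3.05+8, 16.27+3.3) = Gamma(11.05, 19.57).
The predictive distribution for the next observation is Lomax; its mean is β/(α−1) = 19.57/10.05 = 1.9473.

1.9473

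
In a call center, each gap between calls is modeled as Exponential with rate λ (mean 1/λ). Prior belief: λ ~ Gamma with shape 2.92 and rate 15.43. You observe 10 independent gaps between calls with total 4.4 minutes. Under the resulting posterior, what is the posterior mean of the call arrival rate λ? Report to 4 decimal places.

0.6515

With a Gamma(shape α, rate β) prior on the exponential rate λ, the posterior after n observations with total T = Σxᵢ is Gamma(α+n, β+T).
Posterior: Gamma(2.92+10, 15.43+4.4) = Gamma(12.92, 19.83).
Posterior mean of λ = α/β = 12.92/19.83 = 0.6515.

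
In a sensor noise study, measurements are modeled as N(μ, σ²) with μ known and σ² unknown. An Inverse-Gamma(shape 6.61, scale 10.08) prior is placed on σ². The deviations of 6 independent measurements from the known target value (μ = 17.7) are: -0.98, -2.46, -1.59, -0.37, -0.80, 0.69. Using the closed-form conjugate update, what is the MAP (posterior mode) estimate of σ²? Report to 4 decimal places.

With known mean μ and an Inverse-Gamma(α, β) prior on σ², the Normal likelihood is conjugate: posterior is Inv-Gamma(α + n/2, β + Σ(xᵢ−μ)²/2).
Σ(xᵢ−μ)² = (-0.98)² + (-2.46)² + (-1.59)² + (-0.37)² + (-0.80)² + (0.69)² = 10.7931.
Posterior: Inv-Gamma(6.61 + 6/2, 10.08 + 10.7931/2) = Inv-Gamma(9.61, 15.47655).
Mode = β/(α+1) = 15.47655/10.61 = 1.4587.

1.4587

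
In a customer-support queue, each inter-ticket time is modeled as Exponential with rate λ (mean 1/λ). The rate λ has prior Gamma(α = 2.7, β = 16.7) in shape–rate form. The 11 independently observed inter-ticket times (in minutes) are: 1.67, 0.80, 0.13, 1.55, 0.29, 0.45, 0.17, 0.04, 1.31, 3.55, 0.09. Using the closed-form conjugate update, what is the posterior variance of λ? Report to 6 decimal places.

0.019146

With a Gamma(shape α, rate β) prior on the exponential rate λ, the posterior after n observations with total T = Σxᵢ is Gamma(α+n, β+T).
Sum of observations T = 10.05 minutes; n = 11.
Posterior: Gamma(2.7+11, 16.7+10.05) = Gamma(13.7, 26.75).
Var = α/β² = 0.019146.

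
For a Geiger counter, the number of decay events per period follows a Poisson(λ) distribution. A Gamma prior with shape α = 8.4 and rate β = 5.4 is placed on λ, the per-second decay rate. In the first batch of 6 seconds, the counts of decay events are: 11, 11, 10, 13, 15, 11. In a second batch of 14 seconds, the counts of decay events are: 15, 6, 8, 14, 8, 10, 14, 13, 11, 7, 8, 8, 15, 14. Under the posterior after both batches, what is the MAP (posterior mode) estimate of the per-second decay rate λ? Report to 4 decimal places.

9.0315

With a Gamma(shape α, rate β) prior, the Poisson likelihood is conjugate: the posterior is Gamma(α + ΣXᵢ, β + n).
Batch 1: sum of counts S = 71 over n = 6 seconds.
After batch 1: Gamma(α+S, β+n) = Gamma(8.4+71, 5.4+6) = Gamma(79.4, 11.4).
Batch 2: sum of counts S = 151 over n = 14 seconds.
After batch 2: Gamma(α+S, β+n) = Gamma(79.4+151, 11.4+14) = Gamma(230.4, 25.4).
Mode of Gamma(α,β) for α≥1 is (α−1)/β = 229.4/25.4 = 9.0315.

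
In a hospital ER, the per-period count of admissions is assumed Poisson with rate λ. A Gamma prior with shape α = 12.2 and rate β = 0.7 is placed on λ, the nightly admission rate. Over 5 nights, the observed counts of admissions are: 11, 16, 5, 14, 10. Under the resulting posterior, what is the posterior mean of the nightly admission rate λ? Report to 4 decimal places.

11.9649

With a Gamma(shape α, rate β) prior, the Poisson likelihood is conjugate: the posterior is Gamma(α + ΣXᵢ, β + n).
Sum of counts S = 56 over n = 5 nights.
Posterior: Gamma(α+S, β+n) = Gamma(12.2+56, 0.7+5) = Gamma(68.2, 5.7).
Posterior mean = α/β = 68.2/5.7 = 11.9649.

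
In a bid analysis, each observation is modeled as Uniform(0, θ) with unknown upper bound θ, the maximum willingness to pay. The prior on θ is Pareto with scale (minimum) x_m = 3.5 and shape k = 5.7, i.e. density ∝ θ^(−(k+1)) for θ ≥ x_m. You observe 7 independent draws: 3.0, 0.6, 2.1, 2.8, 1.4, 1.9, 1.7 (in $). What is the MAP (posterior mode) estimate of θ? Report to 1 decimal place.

3.5

A Pareto(scale x_m, shape k) prior on the upper bound θ of Uniform(0, θ) is conjugate: posterior is Pareto(max(x_m, max xᵢ), k + n).
Sample maximum = 3.0; prior scale x_m = 3.5 → posterior scale = max = 3.5.
Posterior shape = 5.7 + 7 = 12.7.
The Pareto density is decreasing on [x_m, ∞), so the mode is x_m = 3.5.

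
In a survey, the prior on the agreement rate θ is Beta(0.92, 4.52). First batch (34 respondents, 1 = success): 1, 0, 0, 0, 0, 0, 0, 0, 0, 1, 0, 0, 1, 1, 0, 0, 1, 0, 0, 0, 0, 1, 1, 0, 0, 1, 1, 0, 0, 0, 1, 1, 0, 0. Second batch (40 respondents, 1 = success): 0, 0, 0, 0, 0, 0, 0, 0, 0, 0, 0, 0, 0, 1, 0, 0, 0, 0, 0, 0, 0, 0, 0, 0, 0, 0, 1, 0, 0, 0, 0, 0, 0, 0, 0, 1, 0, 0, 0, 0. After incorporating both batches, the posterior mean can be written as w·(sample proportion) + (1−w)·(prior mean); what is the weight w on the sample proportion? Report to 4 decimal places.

The Beta prior is conjugate to a Binomial/Bernoulli likelihood; the update adds successes to α and failures to β.
Total number of respondents: n = 34 + 40 = 74.
Posterior mean = (α₀+k)/(α₀+β₀+n) = [n/(α₀+β₀+n)]·(k/n) + [(α₀+β₀)/(α₀+β₀+n)]·α₀/(α₀+β₀), so only n and the prior enter the weight.
The weight on the data is w = n/(α₀+β₀+n) = 74/(0.92+4.52+74) = 74/79.44 = 0.9315.

0.9315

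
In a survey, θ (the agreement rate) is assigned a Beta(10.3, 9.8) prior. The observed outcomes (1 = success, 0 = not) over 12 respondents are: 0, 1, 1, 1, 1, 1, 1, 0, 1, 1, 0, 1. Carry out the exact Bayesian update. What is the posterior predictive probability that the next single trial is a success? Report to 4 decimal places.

0.6012

The Beta prior is conjugate to a Binomial/Bernoulli likelihood; the update adds successes to α and failures to β.
Posterior: Beta(α+k, β+n−k) = Beta(10.3+9, 9.8+3) = Beta(19.3, 12.8).
For a single future Bernoulli trial, P(success | data) = α/(α+β) = 0.6012.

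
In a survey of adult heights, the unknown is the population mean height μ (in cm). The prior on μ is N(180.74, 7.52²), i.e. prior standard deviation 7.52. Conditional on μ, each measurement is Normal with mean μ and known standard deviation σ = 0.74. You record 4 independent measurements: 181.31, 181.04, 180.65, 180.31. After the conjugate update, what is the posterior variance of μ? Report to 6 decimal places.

For Normal data with known variance σ², a Normal(μ₀, σ₀²) prior on μ is conjugate. Posterior precision = 1/σ₀² + n/σ²; posterior mean is the precision-weighted average of μ₀ and x̄.
σ₀² = 7.52² = 56.5504, σ² = 0.74² = 0.5476; σ² + n·σ₀² = 0.5476 + 4·56.5504 = 226.7492.
Posterior precision = 1/σ₀² + n/σ² = 1/56.5504 + 4/0.5476 = (σ² + n·σ₀²)/(σ₀²σ²) = 226.7492/(56.5504·0.5476); posterior variance σₙ² = σ₀²σ²/(σ² + n·σ₀²) = 56.5504·0.5476/226.7492 = 0.136569.

0.136569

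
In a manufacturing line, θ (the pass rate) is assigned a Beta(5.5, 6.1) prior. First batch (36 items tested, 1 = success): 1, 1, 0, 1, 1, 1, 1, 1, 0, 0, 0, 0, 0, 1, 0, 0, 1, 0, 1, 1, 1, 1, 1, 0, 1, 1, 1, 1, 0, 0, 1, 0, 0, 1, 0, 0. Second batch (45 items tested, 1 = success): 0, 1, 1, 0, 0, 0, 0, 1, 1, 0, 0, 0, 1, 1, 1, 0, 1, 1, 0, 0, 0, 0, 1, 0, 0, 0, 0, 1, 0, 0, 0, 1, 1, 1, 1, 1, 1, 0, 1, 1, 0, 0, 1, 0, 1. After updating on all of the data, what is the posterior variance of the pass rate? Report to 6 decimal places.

0.002671

The Beta prior is conjugate to a Binomial/Bernoulli likelihood; the update adds successes to α and failures to β.
After batch 1: Beta(5.5+20, 6.1+16) = Beta(25.5, 22.1).
After batch 2: Beta(25.5+21, 22.1+24) = Beta(46.5, 46.1).
Var = αβ/((α+β)²(α+β+1)) = 46.5·46.1/(92.6²·93.6) = 0.002671.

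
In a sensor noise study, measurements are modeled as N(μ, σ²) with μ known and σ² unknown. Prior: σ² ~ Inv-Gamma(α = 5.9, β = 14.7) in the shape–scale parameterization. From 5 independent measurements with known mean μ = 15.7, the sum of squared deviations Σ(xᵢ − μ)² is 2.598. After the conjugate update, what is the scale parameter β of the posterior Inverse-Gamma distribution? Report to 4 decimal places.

With known mean μ and an Inverse-Gamma(α, β) prior on σ², the Normal likelihood is conjugate: posterior is Inv-Gamma(α + n/2, β + Σ(xᵢ−μ)²/2).
Posterior: Inv-Gamma(5.9 + 5/2, 14.7 + 2.598/2) = Inv-Gamma(8.40, 15.9990).
Posterior β = 15.9990.

15.9990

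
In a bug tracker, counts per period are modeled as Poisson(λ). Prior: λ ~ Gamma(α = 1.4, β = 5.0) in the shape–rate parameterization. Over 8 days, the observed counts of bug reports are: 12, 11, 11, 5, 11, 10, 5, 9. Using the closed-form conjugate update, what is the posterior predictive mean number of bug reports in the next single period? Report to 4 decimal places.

With a Gamma(shape α, rate β) prior, the Poisson likelihood is conjugate: the posterior is Gamma(α + ΣXᵢ, β + n).
Sum of counts S = 74 over n = 8 days.
Posterior: Gamma(α+S, β+n) = Gamma(1.4+74, 5.0+8) = Gamma(75.4, 13.0).
The predictive distribution for one future period is NegBinom with mean α/β = 5.8000.

5.8000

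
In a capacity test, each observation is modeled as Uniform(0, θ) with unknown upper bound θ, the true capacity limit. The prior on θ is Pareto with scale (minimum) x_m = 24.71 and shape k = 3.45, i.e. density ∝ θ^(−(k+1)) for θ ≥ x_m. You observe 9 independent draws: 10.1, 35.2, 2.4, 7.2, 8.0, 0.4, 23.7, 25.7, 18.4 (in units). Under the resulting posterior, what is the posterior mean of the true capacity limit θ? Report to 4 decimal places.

A Pareto(scale x_m, shape k) prior on the upper bound θ of Uniform(0, θ) is conjugate: posterior is Pareto(max(x_m, max xᵢ), k + n).
Sample maximum = 35.2; prior scale x_m = 24.71 → posterior scale = max = 35.20.
Posterior shape = 3.45 + 9 = 12.45.
E[θ|data] = k·x_m/(k−1) = 12.45·35.20/11.45 = 38.2742.

38.2742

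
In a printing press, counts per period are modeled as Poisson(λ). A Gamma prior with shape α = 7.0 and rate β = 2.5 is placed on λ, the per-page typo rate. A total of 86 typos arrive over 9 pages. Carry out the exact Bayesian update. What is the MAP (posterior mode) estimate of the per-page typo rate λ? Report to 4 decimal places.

With a Gamma(shape α, rate β) prior, the Poisson likelihood is conjugate: the posterior is Gamma(α + ΣXᵢ, β + n).
Posterior: Gamma(α+S, β+n) = Gamma(7.0+86, 2.5+9) = Gamma(93.0, 11.5).
Mode of Gamma(α,β) for α≥1 is (α−1)/β = 92.0/11.5 = 8.0000.

8.0000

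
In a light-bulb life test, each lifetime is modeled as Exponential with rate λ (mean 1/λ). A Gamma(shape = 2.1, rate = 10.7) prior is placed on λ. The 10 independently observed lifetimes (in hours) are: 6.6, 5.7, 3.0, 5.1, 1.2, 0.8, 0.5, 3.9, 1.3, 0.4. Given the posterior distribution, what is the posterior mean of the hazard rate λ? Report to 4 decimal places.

0.3087

With a Gamma(shape α, rate β) prior on the exponential rate λ, the posterior after n observations with total T = Σxᵢ is Gamma(α+n, β+T).
Sum of observations T = 28.5 hours; n = 10.
Posterior: Gamma(2.1+10, 10.7+28.5) = Gamma(12.1, 39.2).
Posterior mean of λ = α/β = 12.1/39.2 = 0.3087.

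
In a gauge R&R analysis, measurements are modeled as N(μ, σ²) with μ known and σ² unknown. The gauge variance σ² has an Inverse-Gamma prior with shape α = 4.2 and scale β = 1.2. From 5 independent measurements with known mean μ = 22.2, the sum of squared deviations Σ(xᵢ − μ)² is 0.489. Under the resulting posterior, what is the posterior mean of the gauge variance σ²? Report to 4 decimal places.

0.2534

With known mean μ and an Inverse-Gamma(α, β) prior on σ², the Normal likelihood is conjugate: posterior is Inv-Gamma(α + n/2, β + Σ(xᵢ−μ)²/2).
Posterior: Inv-Gamma(4.2 + 5/2, 1.2 + 0.489/2) = Inv-Gamma(6.70, 1.4445).
E[σ²|data] = β/(α−1) = 1.4445/5.70 = 0.2534.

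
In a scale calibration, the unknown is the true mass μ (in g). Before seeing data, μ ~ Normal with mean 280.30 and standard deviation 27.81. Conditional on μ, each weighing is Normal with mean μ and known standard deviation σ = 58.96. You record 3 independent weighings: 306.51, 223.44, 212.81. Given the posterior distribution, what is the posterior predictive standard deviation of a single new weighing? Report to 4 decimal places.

For Normal data with known variance σ², a Normal(μ₀, σ₀²) prior on μ is conjugate. Posterior precision = 1/σ₀² + n/σ²; posterior mean is the precision-weighted average of μ₀ and x̄.
σ₀² = 27.81² = 773.3961, σ² = 58.96² = 3476.2816; σ² + n·σ₀² = 3476.2816 + 3·773.3961 = 5796.4699.
Posterior precision = 1/σ₀² + n/σ² = 1/773.3961 + 3/3476.2816 = (σ² + n·σ₀²)/(σ₀²σ²) = 5796.4699/(773.3961·3476.2816); posterior variance σₙ² = σ₀²σ²/(σ² + n·σ₀²) = 773.3961·3476.2816/5796.4699 = 463.824134.
Predictive variance for one new observation = σₙ² + σ² = 773.3961·3476.2816/5796.4699 + 3476.2816 = σ²·(σ₀² + 5796.4699)/5796.4699 = 3476.2816·6569.866/5796.4699 = 3940.105734; SD = √(3476.2816·6569.866/5796.4699) = 62.7703.

62.7703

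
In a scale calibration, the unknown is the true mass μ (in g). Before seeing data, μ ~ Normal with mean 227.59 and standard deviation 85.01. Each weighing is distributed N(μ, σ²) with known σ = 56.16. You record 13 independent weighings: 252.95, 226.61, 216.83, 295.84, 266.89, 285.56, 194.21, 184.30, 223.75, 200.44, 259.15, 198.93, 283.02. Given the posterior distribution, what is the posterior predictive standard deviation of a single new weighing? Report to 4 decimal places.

For Normal data with known variance σ², a Normal(μ₀, σ₀²) prior on μ is conjugate. Posterior precision = 1/σ₀² + n/σ²; posterior mean is the precision-weighted average of μ₀ and x̄.
σ₀² = 85.01² = 7226.7001, σ² = 56.16² = 3153.9456; σ² + n·σ₀² = 3153.9456 + 13·7226.7001 = 97101.0469.
Posterior precision = 1/σ₀² + n/σ² = 1/7226.7001 + 13/3153.9456 = (σ² + n·σ₀²)/(σ₀²σ²) = 97101.0469/(7226.7001·3153.9456); posterior variance σₙ² = σ₀²σ²/(σ² + n·σ₀²) = 7226.7001·3153.9456/97101.0469 = 234.730929.
Predictive variance for one new observation = σₙ² + σ² = 7226.7001·3153.9456/97101.0469 + 3153.9456 = σ²·(σ₀² + 97101.0469)/97101.0469 = 3153.9456·104327.747/97101.0469 = 3388.676529; SD = √(3153.9456·104327.747/97101.0469) = 58.2123.

58.2123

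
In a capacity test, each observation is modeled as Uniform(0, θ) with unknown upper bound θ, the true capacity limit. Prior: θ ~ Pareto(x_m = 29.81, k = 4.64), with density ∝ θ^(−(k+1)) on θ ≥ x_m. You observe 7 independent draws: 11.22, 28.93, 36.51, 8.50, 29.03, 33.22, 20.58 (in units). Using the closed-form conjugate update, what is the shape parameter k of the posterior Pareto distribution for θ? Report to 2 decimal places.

A Pareto(scale x_m, shape k) prior on the upper bound θ of Uniform(0, θ) is conjugate: posterior is Pareto(max(x_m, max xᵢ), k + n).
Sample maximum = 36.51; prior scale x_m = 29.81 → posterior scale = max = 36.51.
Posterior shape = 4.64 + 7 = 11.64.
Posterior shape k = 11.64.

11.64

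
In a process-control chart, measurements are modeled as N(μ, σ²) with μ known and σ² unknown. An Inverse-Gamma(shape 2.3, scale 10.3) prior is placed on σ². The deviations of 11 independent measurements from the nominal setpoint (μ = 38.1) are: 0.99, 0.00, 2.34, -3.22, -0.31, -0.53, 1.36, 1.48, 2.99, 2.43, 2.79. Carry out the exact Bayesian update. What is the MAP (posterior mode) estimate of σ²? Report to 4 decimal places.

With known mean μ and an Inverse-Gamma(α, β) prior on σ², the Normal likelihood is conjugate: posterior is Inv-Gamma(α + n/2, β + Σ(xᵢ−μ)²/2).
Σ(xᵢ−μ)² = (0.99)² + (0.00)² + (2.34)² + (-3.22)² + (-0.31)² + (-0.53)² + (1.36)² + (1.48)² + (2.99)² + (2.43)² + (2.79)² = 43.8702.
Posterior: Inv-Gamma(2.3 + 11/2, 10.3 + 43.8702/2) = Inv-Gamma(7.80, 32.23510).
Mode = β/(α+1) = 32.23510/8.80 = 3.6631.

3.6631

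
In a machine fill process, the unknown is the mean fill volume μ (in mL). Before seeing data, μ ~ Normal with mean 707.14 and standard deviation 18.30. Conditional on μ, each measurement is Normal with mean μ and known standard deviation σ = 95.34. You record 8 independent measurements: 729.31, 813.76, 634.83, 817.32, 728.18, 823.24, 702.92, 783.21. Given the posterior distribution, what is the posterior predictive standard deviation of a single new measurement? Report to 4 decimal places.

For Normal data with known variance σ², a Normal(μ₀, σ₀²) prior on μ is conjugate. Posterior precision = 1/σ₀² + n/σ²; posterior mean is the precision-weighted average of μ₀ and x̄.
σ₀² = 18.30² = 334.89, σ² = 95.34² = 9089.7156; σ² + n·σ₀² = 9089.7156 + 8·334.89 = 11768.8356.
Posterior precision = 1/σ₀² + n/σ² = 1/334.89 + 8/9089.7156 = (σ² + n·σ₀²)/(σ₀²σ²) = 11768.8356/(334.89·9089.7156); posterior variance σₙ² = σ₀²σ²/(σ² + n·σ₀²) = 334.89·9089.7156/11768.8356 = 258.653869.
Predictive variance for one new observation = σₙ² + σ² = 334.89·9089.7156/11768.8356 + 9089.7156 = σ²·(σ₀² + 11768.8356)/11768.8356 = 9089.7156·12103.7256/11768.8356 = 9348.369469; SD = √(9089.7156·12103.7256/11768.8356) = 96.6870.

96.6870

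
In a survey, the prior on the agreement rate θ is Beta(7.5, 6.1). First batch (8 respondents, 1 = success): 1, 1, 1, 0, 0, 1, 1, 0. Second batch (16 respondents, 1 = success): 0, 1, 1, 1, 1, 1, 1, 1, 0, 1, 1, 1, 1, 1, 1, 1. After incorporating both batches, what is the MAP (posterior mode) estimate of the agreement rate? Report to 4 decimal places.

0.7163

The Beta prior is conjugate to a Binomial/Bernoulli likelihood; the update adds successes to α and failures to β.
After batch 1: Beta(7.5+5, 6.1+3) = Beta(12.5, 9.1).
After batch 2: Beta(12.5+14, 9.1+2) = Beta(26.5, 11.1).
Mode of Beta(a,b) for a,b>1 is (a−1)/(a+b−2) = 25.5/35.6 = 0.7163.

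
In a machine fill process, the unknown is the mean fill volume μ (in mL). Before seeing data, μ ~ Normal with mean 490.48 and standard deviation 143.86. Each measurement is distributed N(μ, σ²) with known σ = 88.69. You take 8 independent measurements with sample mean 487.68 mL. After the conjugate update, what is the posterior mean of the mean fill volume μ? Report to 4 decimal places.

487.8070

For Normal data with known variance σ², a Normal(μ₀, σ₀²) prior on μ is conjugate. Posterior precision = 1/σ₀² + n/σ²; posterior mean is the precision-weighted average of μ₀ and x̄.
n·x̄ = 8·487.68 = 3901.44.
σ₀² = 143.86² = 20695.6996, σ² = 88.69² = 7865.9161; σ² + n·σ₀² = 7865.9161 + 8·20695.6996 = 173431.5129.
Posterior mean = (μ₀/σ₀² + n·x̄/σ²)/(1/σ₀² + n/σ²) = (σ²·μ₀ + σ₀²·n·x̄)/(σ² + n·σ₀²) = (7865.9161·490.48 + 20695.6996·3901.44)/173431.5129 = 84601104.776152/173431.5129 = 487.8070.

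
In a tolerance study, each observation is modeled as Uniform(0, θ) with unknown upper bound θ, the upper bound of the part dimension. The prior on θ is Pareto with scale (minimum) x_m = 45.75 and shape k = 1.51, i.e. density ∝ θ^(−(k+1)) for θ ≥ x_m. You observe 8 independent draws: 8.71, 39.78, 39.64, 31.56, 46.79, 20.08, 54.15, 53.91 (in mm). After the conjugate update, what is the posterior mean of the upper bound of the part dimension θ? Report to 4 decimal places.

60.5131

A Pareto(scale x_m, shape k) prior on the upper bound θ of Uniform(0, θ) is conjugate: posterior is Pareto(max(x_m, max xᵢ), k + n).
Sample maximum = 54.15; prior scale x_m = 45.75 → posterior scale = max = 54.15.
Posterior shape = 1.51 + 8 = 9.51.
E[θ|data] = k·x_m/(k−1) = 9.51·54.15/8.51 = 60.5131.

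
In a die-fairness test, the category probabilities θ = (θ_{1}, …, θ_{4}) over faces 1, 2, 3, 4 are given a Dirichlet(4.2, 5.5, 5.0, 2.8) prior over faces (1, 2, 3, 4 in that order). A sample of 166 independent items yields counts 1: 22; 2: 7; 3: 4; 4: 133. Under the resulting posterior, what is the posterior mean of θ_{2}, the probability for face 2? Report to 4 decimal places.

The Dirichlet prior is conjugate to the Multinomial likelihood: each posterior αⱼ = prior αⱼ + observed count nⱼ.
Posterior concentration: (26.2, 12.5, 9.0, 135.8), total = 183.5.
E[θ_{2}|data] = α_{2}/Σα = 12.5/183.5 = 0.0681.

0.0681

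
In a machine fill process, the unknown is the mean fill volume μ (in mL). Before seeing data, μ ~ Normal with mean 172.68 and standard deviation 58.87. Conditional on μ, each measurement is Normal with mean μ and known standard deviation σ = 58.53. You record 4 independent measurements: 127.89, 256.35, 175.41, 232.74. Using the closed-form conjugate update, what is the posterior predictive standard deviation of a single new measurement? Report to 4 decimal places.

64.1287

For Normal data with known variance σ², a Normal(μ₀, σ₀²) prior on μ is conjugate. Posterior precision = 1/σ₀² + n/σ²; posterior mean is the precision-weighted average of μ₀ and x̄.
σ₀² = 58.87² = 3465.6769, σ² = 58.53² = 3425.7609; σ² + n·σ₀² = 3425.7609 + 4·3465.6769 = 17288.4685.
Posterior precision = 1/σ₀² + n/σ² = 1/3465.6769 + 4/3425.7609 = (σ² + n·σ₀²)/(σ₀²σ²) = 17288.4685/(3465.6769·3425.7609); posterior variance σₙ² = σ₀²σ²/(σ² + n·σ₀²) = 3465.6769·3425.7609/17288.4685 = 686.734075.
Predictive variance for one new observation = σₙ² + σ² = 3465.6769·3425.7609/17288.4685 + 3425.7609 = σ²·(σ₀² + 17288.4685)/17288.4685 = 3425.7609·20754.1454/17288.4685 = 4112.494975; SD = √(3425.7609·20754.1454/17288.4685) = 64.1287.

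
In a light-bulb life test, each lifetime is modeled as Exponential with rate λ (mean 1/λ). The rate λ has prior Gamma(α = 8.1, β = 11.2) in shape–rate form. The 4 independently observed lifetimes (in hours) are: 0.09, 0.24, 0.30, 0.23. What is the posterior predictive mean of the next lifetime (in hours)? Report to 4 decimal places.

With a Gamma(shape α, rate β) prior on the exponential rate λ, the posterior after n observations with total T = Σxᵢ is Gamma(α+n, β+T).
Sum of observations T = 0.86 hours; n = 4.
Posterior: Gamma(8.1+4, 11.2+0.86) = Gamma(12.1, 12.06).
The predictive distribution for the next observation is Lomax; its mean is β/(α−1) = 12.06/11.1 = 1.0865.

1.0865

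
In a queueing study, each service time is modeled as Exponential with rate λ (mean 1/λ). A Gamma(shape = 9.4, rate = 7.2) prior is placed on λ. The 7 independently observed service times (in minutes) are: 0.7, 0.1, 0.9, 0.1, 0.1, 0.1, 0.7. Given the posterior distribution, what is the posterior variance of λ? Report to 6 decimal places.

0.167330

With a Gamma(shape α, rate β) prior on the exponential rate λ, the posterior after n observations with total T = Σxᵢ is Gamma(α+n, β+T).
Sum of observations T = 2.7 minutes; n = 7.
Posterior: Gamma(9.4+7, 7.2+2.7) = Gamma(16.4, 9.9).
Var = α/β² = 0.167330.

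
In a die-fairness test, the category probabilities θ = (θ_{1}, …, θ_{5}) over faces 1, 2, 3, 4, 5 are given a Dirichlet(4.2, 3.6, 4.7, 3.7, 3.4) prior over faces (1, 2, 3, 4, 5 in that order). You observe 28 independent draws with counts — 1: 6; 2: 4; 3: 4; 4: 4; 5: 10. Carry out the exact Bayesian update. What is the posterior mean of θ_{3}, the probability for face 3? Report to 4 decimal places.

0.1828

The Dirichlet prior is conjugate to the Multinomial likelihood: each posterior αⱼ = prior αⱼ + observed count nⱼ.
Posterior concentration: (10.2, 7.6, 8.7, 7.7, 13.4), total = 47.6.
E[θ_{3}|data] = α_{3}/Σα = 8.7/47.6 = 0.1828.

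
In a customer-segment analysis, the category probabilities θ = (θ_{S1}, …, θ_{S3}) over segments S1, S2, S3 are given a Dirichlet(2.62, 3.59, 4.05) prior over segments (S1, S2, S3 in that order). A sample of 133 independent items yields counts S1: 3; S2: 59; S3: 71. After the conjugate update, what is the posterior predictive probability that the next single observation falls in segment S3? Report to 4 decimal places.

The Dirichlet prior is conjugate to the Multinomial likelihood: each posterior αⱼ = prior αⱼ + observed count nⱼ.
Posterior concentration: (5.62, 62.59, 75.05), total = 143.26.
P(next = S3 | data) = α_{S3}/Σα = 0.5239.

0.5239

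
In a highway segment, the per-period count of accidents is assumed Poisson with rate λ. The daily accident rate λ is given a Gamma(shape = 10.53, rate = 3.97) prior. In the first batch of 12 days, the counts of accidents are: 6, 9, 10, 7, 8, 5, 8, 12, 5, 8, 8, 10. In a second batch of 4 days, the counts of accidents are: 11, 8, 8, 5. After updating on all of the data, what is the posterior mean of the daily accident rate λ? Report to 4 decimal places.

6.9369

With a Gamma(shape α, rate β) prior, the Poisson likelihood is conjugate: the posterior is Gamma(α + ΣXᵢ, β + n).
Batch 1: sum of counts S = 96 over n = 12 days.
After batch 1: Gamma(α+S, β+n) = Gamma(10.53+96, 3.97+12) = Gamma(106.53, 15.97).
Batch 2: sum of counts S = 32 over n = 4 days.
After batch 2: Gamma(α+S, β+n) = Gamma(106.53+32, 15.97+4) = Gamma(138.53, 19.97).
Posterior mean = α/β = 138.53/19.97 = 6.9369.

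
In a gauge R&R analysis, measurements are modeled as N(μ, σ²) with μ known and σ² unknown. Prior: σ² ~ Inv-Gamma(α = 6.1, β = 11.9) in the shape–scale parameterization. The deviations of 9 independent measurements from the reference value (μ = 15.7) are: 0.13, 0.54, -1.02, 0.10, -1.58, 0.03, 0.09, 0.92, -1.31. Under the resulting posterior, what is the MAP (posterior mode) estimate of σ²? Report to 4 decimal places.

With known mean μ and an Inverse-Gamma(α, β) prior on σ², the Normal likelihood is conjugate: posterior is Inv-Gamma(α + n/2, β + Σ(xᵢ−μ)²/2).
Σ(xᵢ−μ)² = (0.13)² + (0.54)² + (-1.02)² + (0.10)² + (-1.58)² + (0.03)² + (0.09)² + (0.92)² + (-1.31)² = 6.4268.
Posterior: Inv-Gamma(6.1 + 9/2, 11.9 + 6.4268/2) = Inv-Gamma(10.60, 15.11340).
Mode = β/(α+1) = 15.11340/11.60 = 1.3029.

1.3029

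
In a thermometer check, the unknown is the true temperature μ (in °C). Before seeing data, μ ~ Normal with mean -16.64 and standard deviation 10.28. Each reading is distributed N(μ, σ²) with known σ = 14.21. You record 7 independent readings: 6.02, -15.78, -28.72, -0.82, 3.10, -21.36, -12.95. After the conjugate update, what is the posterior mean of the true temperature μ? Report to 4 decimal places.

-11.4811

For Normal data with known variance σ², a Normal(μ₀, σ₀²) prior on μ is conjugate. Posterior precision = 1/σ₀² + n/σ²; posterior mean is the precision-weighted average of μ₀ and x̄.
Σxᵢ = 6.02 + (-15.78) + (-28.72) + (-0.82) + 3.10 + (-21.36) + (-12.95) = -70.51, so n·x̄ = -70.51.
σ₀² = 10.28² = 105.6784, σ² = 14.21² = 201.9241; σ² + n·σ₀² = 201.9241 + 7·105.6784 = 941.6729.
Posterior mean = (μ₀/σ₀² + n·x̄/σ²)/(1/σ₀² + n/σ²) = (σ²·μ₀ + σ₀²·n·x̄)/(σ² + n·σ₀²) = (201.9241·(-16.64) + 105.6784·(-70.51))/941.6729 = -10811.401008/941.6729 = -11.4811.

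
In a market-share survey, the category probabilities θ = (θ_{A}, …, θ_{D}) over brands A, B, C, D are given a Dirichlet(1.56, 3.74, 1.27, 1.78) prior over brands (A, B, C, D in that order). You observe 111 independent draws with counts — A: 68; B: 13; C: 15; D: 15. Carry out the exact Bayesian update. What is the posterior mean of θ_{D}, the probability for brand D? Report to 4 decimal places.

0.1406

The Dirichlet prior is conjugate to the Multinomial likelihood: each posterior αⱼ = prior αⱼ + observed count nⱼ.
Posterior concentration: (69.56, 16.74, 16.27, 16.78), total = 119.35.
E[θ_{D}|data] = α_{D}/Σα = 16.78/119.35 = 0.1406.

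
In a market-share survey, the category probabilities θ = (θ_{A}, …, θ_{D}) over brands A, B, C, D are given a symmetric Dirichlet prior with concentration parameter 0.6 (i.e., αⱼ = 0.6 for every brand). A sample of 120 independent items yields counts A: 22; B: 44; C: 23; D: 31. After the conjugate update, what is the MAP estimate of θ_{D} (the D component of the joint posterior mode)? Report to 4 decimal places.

The Dirichlet prior is conjugate to the Multinomial likelihood: each posterior αⱼ = prior αⱼ + observed count nⱼ.
Posterior concentration: (22.6, 44.6, 23.6, 31.6), total = 122.4.
Joint mode component: (α_{D}−1)/(Σα−K) = 30.6/118.4 = 0.2584.

0.2584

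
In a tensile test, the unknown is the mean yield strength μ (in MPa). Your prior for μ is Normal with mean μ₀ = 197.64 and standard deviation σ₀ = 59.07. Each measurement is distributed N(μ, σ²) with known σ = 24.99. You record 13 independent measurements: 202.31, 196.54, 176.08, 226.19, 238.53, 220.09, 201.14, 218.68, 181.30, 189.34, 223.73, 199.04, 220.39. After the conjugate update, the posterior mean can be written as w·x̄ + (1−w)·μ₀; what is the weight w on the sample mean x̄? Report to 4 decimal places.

0.9864

For Normal data with known variance σ², a Normal(μ₀, σ₀²) prior on μ is conjugate. Posterior precision = 1/σ₀² + n/σ²; posterior mean is the precision-weighted average of μ₀ and x̄.
σ₀² = 59.07² = 3489.2649, σ² = 24.99² = 624.5001. Prior precision 1/σ₀² = 1/3489.2649; data precision n/σ² = 13/624.5001.
w = (n/σ²)/(1/σ₀² + n/σ²) = n·σ₀²/(σ² + n·σ₀²) = 13·3489.2649/(624.5001 + 13·3489.2649) = 45360.4437/45984.9438 = 0.9864.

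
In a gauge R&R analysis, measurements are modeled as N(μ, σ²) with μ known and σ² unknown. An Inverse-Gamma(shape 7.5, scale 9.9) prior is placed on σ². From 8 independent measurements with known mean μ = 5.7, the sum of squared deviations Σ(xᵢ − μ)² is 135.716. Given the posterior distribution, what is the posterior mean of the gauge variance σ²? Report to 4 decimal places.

7.4055

With known mean μ and an Inverse-Gamma(α, β) prior on σ², the Normal likelihood is conjugate: posterior is Inv-Gamma(α + n/2, β + Σ(xᵢ−μ)²/2).
Posterior: Inv-Gamma(7.5 + 8/2, 9.9 + 135.716/2) = Inv-Gamma(11.50, 77.7580).
E[σ²|data] = β/(α−1) = 77.7580/10.50 = 7.4055.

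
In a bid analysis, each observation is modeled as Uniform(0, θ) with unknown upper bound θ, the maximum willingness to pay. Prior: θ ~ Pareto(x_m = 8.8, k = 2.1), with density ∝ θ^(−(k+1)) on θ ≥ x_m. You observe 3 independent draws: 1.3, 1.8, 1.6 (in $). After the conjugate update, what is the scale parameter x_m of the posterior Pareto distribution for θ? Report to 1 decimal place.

8.8

A Pareto(scale x_m, shape k) prior on the upper bound θ of Uniform(0, θ) is conjugate: posterior is Pareto(max(x_m, max xᵢ), k + n).
Sample maximum = 1.8; prior scale x_m = 8.8 → posterior scale = max = 8.8.
Posterior shape = 2.1 + 3 = 5.1.
Posterior scale x_m = 8.8.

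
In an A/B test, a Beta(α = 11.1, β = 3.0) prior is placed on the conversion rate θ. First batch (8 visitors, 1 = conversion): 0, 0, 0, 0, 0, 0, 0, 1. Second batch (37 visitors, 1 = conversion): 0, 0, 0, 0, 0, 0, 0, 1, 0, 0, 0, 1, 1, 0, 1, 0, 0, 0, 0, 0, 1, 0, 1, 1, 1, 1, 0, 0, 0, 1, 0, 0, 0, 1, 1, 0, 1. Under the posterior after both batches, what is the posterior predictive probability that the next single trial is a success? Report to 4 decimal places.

The Beta prior is conjugate to a Binomial/Bernoulli likelihood; the update adds successes to α and failures to β.
After batch 1: Beta(11.1+1, 3.0+7) = Beta(12.1, 10.0).
After batch 2: Beta(12.1+13, 10.0+24) = Beta(25.1, 34.0).
For a single future Bernoulli trial, P(success | data) = α/(α+β) = 0.4247.

0.4247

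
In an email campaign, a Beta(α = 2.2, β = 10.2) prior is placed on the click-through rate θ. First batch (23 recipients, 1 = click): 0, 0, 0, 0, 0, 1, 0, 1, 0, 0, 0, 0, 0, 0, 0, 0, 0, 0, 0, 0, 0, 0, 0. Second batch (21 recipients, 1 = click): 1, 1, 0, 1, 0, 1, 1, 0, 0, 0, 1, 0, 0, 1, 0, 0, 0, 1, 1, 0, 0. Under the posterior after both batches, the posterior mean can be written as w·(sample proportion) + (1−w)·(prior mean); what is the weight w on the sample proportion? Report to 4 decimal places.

0.7801

The Beta prior is conjugate to a Binomial/Bernoulli likelihood; the update adds successes to α and failures to β.
Total number of recipients: n = 23 + 21 = 44.
Posterior mean = (α₀+k)/(α₀+β₀+n) = [n/(α₀+β₀+n)]·(k/n) + [(α₀+β₀)/(α₀+β₀+n)]·α₀/(α₀+β₀), so only n and the prior enter the weight.
The weight on the data is w = n/(α₀+β₀+n) = 44/(2.2+10.2+44) = 44/56.4 = 0.7801.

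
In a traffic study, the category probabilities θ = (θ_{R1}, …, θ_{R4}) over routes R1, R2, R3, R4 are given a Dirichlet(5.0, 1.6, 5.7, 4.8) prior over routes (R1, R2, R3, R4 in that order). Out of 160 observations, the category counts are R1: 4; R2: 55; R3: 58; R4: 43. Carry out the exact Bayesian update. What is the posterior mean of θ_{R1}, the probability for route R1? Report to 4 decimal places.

The Dirichlet prior is conjugate to the Multinomial likelihood: each posterior αⱼ = prior αⱼ + observed count nⱼ.
Posterior concentration: (9.0, 56.6, 63.7, 47.8), total = 177.1.
E[θ_{R1}|data] = α_{R1}/Σα = 9.0/177.1 = 0.0508.

0.0508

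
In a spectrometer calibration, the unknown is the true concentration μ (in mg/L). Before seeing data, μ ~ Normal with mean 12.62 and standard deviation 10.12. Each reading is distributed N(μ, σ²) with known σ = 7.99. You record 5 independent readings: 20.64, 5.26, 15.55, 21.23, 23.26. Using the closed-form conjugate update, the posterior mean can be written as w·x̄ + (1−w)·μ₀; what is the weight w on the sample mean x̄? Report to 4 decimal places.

For Normal data with known variance σ², a Normal(μ₀, σ₀²) prior on μ is conjugate. Posterior precision = 1/σ₀² + n/σ²; posterior mean is the precision-weighted average of μ₀ and x̄.
σ₀² = 10.12² = 102.4144, σ² = 7.99² = 63.8401. Prior precision 1/σ₀² = 1/102.4144; data precision n/σ² = 5/63.8401.
w = (n/σ²)/(1/σ₀² + n/σ²) = n·σ₀²/(σ² + n·σ₀²) = 5·102.4144/(63.8401 + 5·102.4144) = 512.072/575.9121 = 0.8891.

0.8891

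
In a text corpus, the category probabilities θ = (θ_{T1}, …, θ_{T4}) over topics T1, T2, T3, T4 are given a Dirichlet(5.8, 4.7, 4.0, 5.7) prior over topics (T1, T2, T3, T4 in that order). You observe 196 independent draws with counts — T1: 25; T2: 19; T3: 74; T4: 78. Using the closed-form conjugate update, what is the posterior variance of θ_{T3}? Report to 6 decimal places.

0.001062

The Dirichlet prior is conjugate to the Multinomial likelihood: each posterior αⱼ = prior αⱼ + observed count nⱼ.
Posterior concentration: (30.8, 23.7, 78.0, 83.7), total = 216.2.
Var[θ_j] = α_j(Σα−α_j)/((Σα)²(Σα+1)) = 78.0·138.2/(216.2²·217.2) = 0.001062.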